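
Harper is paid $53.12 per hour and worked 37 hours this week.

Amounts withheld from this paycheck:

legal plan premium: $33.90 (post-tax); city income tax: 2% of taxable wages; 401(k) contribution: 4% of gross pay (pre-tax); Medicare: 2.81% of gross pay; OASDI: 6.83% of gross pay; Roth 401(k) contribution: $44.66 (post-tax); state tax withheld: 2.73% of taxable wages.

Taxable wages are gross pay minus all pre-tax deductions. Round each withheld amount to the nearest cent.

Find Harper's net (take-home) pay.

$1529.54

Gross pay: 37 × $53.12 = $1965.44
401(k) contribution: $1965.44 × 0.04 = $78.62
Taxable wages = $1965.44 − $78.62 = $1886.82
State tax withheld: $1886.82 × 0.0273 = $51.51
City income tax: $1886.82 × 0.02 = $37.74
OASDI: $1965.44 × 0.0683 = $134.24
Medicare: $1965.44 × 0.0281 = $55.23
Legal plan premium: $33.90
Roth 401(k) contribution: $44.66
Total deductions = $78.62 + $51.51 + $37.74 + $134.24 + $55.23 + $33.90 + $44.66 = $435.90
Net pay = $1965.44 − $435.90 = $1529.54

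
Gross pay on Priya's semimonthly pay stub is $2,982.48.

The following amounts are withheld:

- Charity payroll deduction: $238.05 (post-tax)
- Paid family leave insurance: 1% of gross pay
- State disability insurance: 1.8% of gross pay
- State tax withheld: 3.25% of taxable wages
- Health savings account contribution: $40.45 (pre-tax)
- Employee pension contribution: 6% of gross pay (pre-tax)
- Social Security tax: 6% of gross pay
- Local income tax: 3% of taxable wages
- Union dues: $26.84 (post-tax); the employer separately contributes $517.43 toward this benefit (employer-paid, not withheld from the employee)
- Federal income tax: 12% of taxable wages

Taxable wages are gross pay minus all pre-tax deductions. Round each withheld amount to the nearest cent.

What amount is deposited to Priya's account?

$1,731.48

Employee pension contribution: $2,982.48 × 0.06 = $178.95
Health savings account contribution: $40.45
Pre-tax total = $178.95 + $40.45 = $219.40
Taxable wages = $2,982.48 − $219.40 = $2,763.08
Local income tax: $2,763.08 × 0.03 = $82.89
Federal income tax: $2,763.08 × 0.12 = $331.57
State tax withheld: $2,763.08 × 0.0325 = $89.80
Social Security tax: $2,982.48 × 0.06 = $178.95
Paid family leave insurance: $2,982.48 × 0.01 = $29.82
State disability insurance: $2,982.48 × 0.018 = $53.68
Union dues: $26.84
Charity payroll deduction: $238.05
(Employer's $517.43 toward union dues is not withheld from the employee.)
Total deductions = $178.95 + $40.45 + $82.89 + $331.57 + $89.80 + $178.95 + $29.82 + $53.68 + $26.84 + $238.05 = $1,251.00
Net pay = $2,982.48 − $1,251.00 = $1,731.48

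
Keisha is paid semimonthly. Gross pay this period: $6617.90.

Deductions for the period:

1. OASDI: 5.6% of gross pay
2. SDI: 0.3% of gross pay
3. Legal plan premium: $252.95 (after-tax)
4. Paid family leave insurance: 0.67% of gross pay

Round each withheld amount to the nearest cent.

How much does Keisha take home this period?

$5930.16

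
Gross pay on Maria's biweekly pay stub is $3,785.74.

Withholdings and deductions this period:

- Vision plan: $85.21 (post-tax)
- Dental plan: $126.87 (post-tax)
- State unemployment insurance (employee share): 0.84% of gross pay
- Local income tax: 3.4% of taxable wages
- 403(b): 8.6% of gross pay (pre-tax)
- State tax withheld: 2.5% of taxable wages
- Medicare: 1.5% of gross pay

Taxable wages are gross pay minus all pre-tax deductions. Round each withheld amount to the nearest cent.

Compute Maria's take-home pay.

$2,955.35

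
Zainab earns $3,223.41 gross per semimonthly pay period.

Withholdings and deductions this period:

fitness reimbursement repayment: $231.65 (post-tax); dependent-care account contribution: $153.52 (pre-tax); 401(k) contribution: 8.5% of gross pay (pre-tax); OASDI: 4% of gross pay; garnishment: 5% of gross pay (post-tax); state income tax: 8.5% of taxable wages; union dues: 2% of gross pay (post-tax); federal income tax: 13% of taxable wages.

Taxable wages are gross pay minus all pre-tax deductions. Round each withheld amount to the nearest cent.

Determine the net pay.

$1,608.55

Dependent-care account contribution: $153.52
401(k) contribution: $3,223.41 × 0.085 = $273.99
Pre-tax total = $153.52 + $273.99 = $427.51
Taxable wages = $3,223.41 − $427.51 = $2,795.90
State income tax: $2,795.90 × 0.085 = $237.65
Federal income tax: $2,795.90 × 0.13 = $363.47
OASDI: $3,223.41 × 0.04 = $128.94
Garnishment: $3,223.41 × 0.05 = $161.17
Union dues: $3,223.41 × 0.02 = $64.47
Fitness reimbursement repayment: $231.65
Total deductions = $153.52 + $273.99 + $237.65 + $363.47 + $128.94 + $161.17 + $64.47 + $231.65 = $1,614.86
Net pay = $3,223.41 − $1,614.86 = $1,608.55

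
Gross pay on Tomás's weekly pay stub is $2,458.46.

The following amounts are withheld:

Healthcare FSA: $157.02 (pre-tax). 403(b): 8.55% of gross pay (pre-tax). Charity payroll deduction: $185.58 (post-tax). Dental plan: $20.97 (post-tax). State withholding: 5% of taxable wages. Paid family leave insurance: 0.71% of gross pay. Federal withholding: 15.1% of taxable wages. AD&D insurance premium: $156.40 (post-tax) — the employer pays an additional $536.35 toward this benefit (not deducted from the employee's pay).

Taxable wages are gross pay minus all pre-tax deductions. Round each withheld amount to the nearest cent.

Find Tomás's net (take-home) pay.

$1,290.49

Healthcare FSA: $157.02
403(b): $2,458.46 × 0.0855 = $210.20
Pre-tax total = $157.02 + $210.20 = $367.22
Taxable wages = $2,458.46 − $367.22 = $2,091.24
State withholding: $2,091.24 × 0.05 = $104.56
Federal withholding: $2,091.24 × 0.151 = $315.78
Paid family leave insurance: $2,458.46 × 0.0071 = $17.46
Charity payroll deduction: $185.58
Dental plan: $20.97
AD&D insurance premium: $156.40
(Employer's $536.35 toward AD&D insurance premium is not withheld from the employee.)
Total deductions = $157.02 + $210.20 + $104.56 + $315.78 + $17.46 + $185.58 + $20.97 + $156.40 = $1,167.97
Net pay = $2,458.46 − $1,167.97 = $1,290.49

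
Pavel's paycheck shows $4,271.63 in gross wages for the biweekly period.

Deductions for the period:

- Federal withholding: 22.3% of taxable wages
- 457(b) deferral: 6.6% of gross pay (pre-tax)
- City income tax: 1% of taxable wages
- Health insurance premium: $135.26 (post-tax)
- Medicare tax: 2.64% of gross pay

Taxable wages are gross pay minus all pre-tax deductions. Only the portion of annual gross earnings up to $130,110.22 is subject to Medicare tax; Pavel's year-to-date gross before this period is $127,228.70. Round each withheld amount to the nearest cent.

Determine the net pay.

$2,848.77

457(b) deferral: $4,271.63 × 0.066 = $281.93
Taxable wages = $4,271.63 − $281.93 = $3,989.70
Federal withholding: $3,989.70 × 0.223 = $889.70
City income tax: $3,989.70 × 0.01 = $39.90
Medicare tax: only $130,110.22 − $127,228.70 = $2,881.52 of this check is subject → $2,881.52 × 0.0264 = $76.07
Health insurance premium: $135.26
Total deductions = $281.93 + $889.70 + $39.90 + $76.07 + $135.26 = $1,422.86
Net pay = $4,271.63 − $1,422.86 = $2,848.77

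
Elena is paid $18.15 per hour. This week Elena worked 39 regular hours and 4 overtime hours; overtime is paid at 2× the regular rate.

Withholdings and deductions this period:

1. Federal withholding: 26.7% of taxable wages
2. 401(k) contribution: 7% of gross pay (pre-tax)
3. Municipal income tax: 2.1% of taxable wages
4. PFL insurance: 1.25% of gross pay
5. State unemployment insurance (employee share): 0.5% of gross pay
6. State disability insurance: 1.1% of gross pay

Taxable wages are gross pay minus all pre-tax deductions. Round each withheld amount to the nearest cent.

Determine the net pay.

$540.55

Regular pay: 39 × $18.15 = $707.85
Overtime pay: 4 × $18.15 × 2 = $145.20
Gross pay = $707.85 + $145.20 = $853.05
401(k) contribution: $853.05 × 0.07 = $59.71
Taxable wages = $853.05 − $59.71 = $793.34
Municipal income tax: $793.34 × 0.021 = $16.66
Federal withholding: $793.34 × 0.267 = $211.82
State unemployment insurance (employee share): $853.05 × 0.005 = $4.27
State disability insurance: $853.05 × 0.011 = $9.38
PFL insurance: $853.05 × 0.0125 = $10.66
Total deductions = $59.71 + $16.66 + $211.82 + $4.27 + $9.38 + $10.66 = $312.50
Net pay = $853.05 − $312.50 = $540.55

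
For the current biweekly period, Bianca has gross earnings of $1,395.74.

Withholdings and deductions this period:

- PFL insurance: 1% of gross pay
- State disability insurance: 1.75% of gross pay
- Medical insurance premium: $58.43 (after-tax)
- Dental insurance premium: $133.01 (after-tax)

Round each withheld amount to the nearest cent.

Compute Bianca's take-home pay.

State disability insurance: $1,395.74 × 0.0175 = $24.43
PFL insurance: $1,395.74 × 0.01 = $13.96
Medical insurance premium: $58.43
Dental insurance premium: $133.01
Total deductions = $24.43 + $13.96 + $58.43 + $133.01 = $229.83
Net pay = $1,395.74 − $229.83 = $1,165.91

$1,165.91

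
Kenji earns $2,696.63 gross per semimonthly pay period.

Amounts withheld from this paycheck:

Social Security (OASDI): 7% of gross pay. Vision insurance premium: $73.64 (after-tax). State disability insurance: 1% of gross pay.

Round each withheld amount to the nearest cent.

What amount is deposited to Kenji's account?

Social Security (OASDI): $2,696.63 × 0.07 = $188.76
State disability insurance: $2,696.63 × 0.01 = $26.97
Vision insurance premium: $73.64
Total deductions = $188.76 + $26.97 + $73.64 = $289.37
Net pay = $2,696.63 − $289.37 = $2,407.26

$2,407.26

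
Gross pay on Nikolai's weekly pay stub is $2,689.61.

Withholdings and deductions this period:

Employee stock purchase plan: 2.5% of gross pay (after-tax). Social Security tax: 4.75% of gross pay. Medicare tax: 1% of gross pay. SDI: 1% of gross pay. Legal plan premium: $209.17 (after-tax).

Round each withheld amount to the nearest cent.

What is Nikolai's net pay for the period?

Social Security tax: $2,689.61 × 0.0475 = $127.76
SDI: $2,689.61 × 0.01 = $26.90
Medicare tax: $2,689.61 × 0.01 = $26.90
Employee stock purchase plan: $2,689.61 × 0.025 = $67.24
Legal plan premium: $209.17
Total deductions = $127.76 + $26.90 + $26.90 + $67.24 + $209.17 = $457.97
Net pay = $2,689.61 − $457.97 = $2,231.64

$2,231.64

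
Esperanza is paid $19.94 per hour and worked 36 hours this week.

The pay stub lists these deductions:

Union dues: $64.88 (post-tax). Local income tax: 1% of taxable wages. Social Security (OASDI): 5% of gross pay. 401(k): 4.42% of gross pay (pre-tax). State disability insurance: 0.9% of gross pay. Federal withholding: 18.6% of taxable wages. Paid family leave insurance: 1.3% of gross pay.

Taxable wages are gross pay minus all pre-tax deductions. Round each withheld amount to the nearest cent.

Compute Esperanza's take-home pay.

Gross pay: 36 × $19.94 = $717.84
401(k): $717.84 × 0.0442 = $31.73
Taxable wages = $717.84 − $31.73 = $686.11
Federal withholding: $686.11 × 0.186 = $127.62
Local income tax: $686.11 × 0.01 = $6.86
State disability insurance: $717.84 × 0.009 = $6.46
Paid family leave insurance: $717.84 × 0.013 = $9.33
Social Security (OASDI): $717.84 × 0.05 = $35.89
Union dues: $64.88
Total deductions = $31.73 + $127.62 + $6.86 + $6.46 + $9.33 + $35.89 + $64.88 = $282.77
Net pay = $717.84 − $282.77 = $435.07

$435.07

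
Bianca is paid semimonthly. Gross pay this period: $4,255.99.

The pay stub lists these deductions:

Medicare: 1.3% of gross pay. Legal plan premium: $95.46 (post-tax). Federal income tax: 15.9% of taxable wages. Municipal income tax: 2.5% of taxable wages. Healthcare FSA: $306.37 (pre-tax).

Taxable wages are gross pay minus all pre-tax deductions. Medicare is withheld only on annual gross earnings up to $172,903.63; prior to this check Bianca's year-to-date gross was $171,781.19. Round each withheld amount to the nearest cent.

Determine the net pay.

$3,112.84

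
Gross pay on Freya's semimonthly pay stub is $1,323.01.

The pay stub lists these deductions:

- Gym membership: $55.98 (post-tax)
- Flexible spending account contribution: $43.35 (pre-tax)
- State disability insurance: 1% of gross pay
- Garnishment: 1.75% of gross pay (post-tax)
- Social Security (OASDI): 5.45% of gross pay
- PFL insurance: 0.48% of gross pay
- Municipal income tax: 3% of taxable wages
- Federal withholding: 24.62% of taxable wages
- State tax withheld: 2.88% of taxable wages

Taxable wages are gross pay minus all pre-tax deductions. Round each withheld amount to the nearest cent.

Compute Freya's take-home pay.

$718.56

Flexible spending account contribution: $43.35
Taxable wages = $1,323.01 − $43.35 = $1,279.66
Municipal income tax: $1,279.66 × 0.03 = $38.39
State tax withheld: $1,279.66 × 0.0288 = $36.85
Federal withholding: $1,279.66 × 0.2462 = $315.05
State disability insurance: $1,323.01 × 0.01 = $13.23
PFL insurance: $1,323.01 × 0.0048 = $6.35
Social Security (OASDI): $1,323.01 × 0.0545 = $72.10
Garnishment: $1,323.01 × 0.0175 = $23.15
Gym membership: $55.98
Total deductions = $43.35 + $38.39 + $36.85 + $315.05 + $13.23 + $6.35 + $72.10 + $23.15 + $55.98 = $604.45
Net pay = $1,323.01 − $604.45 = $718.56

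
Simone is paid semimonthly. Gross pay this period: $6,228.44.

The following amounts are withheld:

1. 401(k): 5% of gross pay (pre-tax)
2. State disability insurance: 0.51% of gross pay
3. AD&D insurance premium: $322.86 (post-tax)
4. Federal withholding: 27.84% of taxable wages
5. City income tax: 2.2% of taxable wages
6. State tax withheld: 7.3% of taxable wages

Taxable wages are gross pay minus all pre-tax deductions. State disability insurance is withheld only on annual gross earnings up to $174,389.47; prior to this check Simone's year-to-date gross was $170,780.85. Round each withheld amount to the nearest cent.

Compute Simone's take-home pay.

$3,366.35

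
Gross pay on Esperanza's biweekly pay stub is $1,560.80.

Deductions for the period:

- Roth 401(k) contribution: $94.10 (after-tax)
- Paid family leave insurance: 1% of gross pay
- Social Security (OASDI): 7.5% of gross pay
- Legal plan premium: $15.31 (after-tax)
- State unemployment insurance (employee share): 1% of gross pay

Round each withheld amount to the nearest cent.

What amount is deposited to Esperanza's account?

State unemployment insurance (employee share): $1,560.80 × 0.01 = $15.61
Social Security (OASDI): $1,560.80 × 0.075 = $117.06
Paid family leave insurance: $1,560.80 × 0.01 = $15.61
Legal plan premium: $15.31
Roth 401(k) contribution: $94.10
Total deductions = $15.61 + $117.06 + $15.61 + $15.31 + $94.10 = $257.69
Net pay = $1,560.80 − $257.69 = $1,303.11

$1,303.11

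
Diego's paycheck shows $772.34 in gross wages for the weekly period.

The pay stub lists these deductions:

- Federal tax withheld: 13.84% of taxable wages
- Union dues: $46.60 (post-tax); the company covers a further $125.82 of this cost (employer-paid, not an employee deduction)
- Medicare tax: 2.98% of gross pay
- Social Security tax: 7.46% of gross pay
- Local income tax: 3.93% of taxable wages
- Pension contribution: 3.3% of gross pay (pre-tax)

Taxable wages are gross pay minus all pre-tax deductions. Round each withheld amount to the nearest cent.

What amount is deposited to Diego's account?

$486.90

Pension contribution: $772.34 × 0.033 = $25.49
Taxable wages = $772.34 − $25.49 = $746.85
Federal tax withheld: $746.85 × 0.1384 = $103.36
Local income tax: $746.85 × 0.0393 = $29.35
Social Security tax: $772.34 × 0.0746 = $57.62
Medicare tax: $772.34 × 0.0298 = $23.02
Union dues: $46.60
(Employer's $125.82 toward union dues is not withheld from the employee.)
Total deductions = $25.49 + $103.36 + $29.35 + $57.62 + $23.02 + $46.60 = $285.44
Net pay = $772.34 − $285.44 = $486.90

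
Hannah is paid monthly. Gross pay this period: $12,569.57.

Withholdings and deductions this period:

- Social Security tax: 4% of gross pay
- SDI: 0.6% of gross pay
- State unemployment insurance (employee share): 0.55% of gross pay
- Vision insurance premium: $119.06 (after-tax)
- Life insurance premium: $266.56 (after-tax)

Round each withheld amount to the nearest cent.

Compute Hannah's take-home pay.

$11,536.62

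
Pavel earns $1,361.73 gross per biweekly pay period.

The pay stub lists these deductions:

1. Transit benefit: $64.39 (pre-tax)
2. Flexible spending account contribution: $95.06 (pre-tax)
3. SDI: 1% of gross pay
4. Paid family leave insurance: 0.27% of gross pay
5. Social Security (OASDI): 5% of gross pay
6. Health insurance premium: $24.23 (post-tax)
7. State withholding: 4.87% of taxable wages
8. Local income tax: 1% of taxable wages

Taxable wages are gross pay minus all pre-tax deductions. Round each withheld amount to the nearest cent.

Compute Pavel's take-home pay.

$1,022.09

Flexible spending account contribution: $95.06
Transit benefit: $64.39
Pre-tax total = $95.06 + $64.39 = $159.45
Taxable wages = $1,361.73 − $159.45 = $1,202.28
Local income tax: $1,202.28 × 0.01 = $12.02
State withholding: $1,202.28 × 0.0487 = $58.55
Paid family leave insurance: $1,361.73 × 0.0027 = $3.68
SDI: $1,361.73 × 0.01 = $13.62
Social Security (OASDI): $1,361.73 × 0.05 = $68.09
Health insurance premium: $24.23
Total deductions = $95.06 + $64.39 + $12.02 + $58.55 + $3.68 + $13.62 + $68.09 + $24.23 = $339.64
Net pay = $1,361.73 − $339.64 = $1,022.09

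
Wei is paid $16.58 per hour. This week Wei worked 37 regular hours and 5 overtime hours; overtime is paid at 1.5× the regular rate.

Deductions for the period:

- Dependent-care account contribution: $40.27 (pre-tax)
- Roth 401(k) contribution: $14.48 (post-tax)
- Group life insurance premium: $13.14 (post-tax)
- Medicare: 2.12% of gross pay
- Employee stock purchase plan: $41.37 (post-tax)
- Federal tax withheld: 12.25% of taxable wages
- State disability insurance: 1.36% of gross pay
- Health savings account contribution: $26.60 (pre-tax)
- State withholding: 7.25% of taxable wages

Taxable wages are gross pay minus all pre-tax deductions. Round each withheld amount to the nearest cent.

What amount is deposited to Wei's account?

Regular pay: 37 × $16.58 = $613.46
Overtime pay: 5 × $16.58 × 1.5 = $124.35
Gross pay = $613.46 + $124.35 = $737.81
Health savings account contribution: $26.60
Dependent-care account contribution: $40.27
Pre-tax total = $26.60 + $40.27 = $66.87
Taxable wages = $737.81 − $66.87 = $670.94
State withholding: $670.94 × 0.0725 = $48.64
Federal tax withheld: $670.94 × 0.1225 = $82.19
Medicare: $737.81 × 0.0212 = $15.64
State disability insurance: $737.81 × 0.0136 = $10.03
Roth 401(k) contribution: $14.48
Group life insurance premium: $13.14
Employee stock purchase plan: $41.37
Total deductions = $26.60 + $40.27 + $48.64 + $82.19 + $15.64 + $10.03 + $14.48 + $13.14 + $41.37 = $292.36
Net pay = $737.81 − $292.36 = $445.45

$445.45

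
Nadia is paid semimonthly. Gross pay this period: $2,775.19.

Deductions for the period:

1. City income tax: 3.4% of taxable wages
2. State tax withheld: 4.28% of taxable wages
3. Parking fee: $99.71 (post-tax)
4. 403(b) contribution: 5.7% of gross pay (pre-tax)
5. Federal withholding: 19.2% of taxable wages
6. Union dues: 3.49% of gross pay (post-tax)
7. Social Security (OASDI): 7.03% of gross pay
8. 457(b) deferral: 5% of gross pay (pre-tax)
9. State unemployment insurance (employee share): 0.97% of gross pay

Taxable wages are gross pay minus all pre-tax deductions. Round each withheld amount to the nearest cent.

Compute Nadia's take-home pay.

$1,393.51

457(b) deferral: $2,775.19 × 0.05 = $138.76
403(b) contribution: $2,775.19 × 0.057 = $158.19
Pre-tax total = $138.76 + $158.19 = $296.95
Taxable wages = $2,775.19 − $296.95 = $2,478.24
City income tax: $2,478.24 × 0.034 = $84.26
Federal withholding: $2,478.24 × 0.192 = $475.82
State tax withheld: $2,478.24 × 0.0428 = $106.07
State unemployment insurance (employee share): $2,775.19 × 0.0097 = $26.92
Social Security (OASDI): $2,775.19 × 0.0703 = $195.10
Parking fee: $99.71
Union dues: $2,775.19 × 0.0349 = $96.85
Total deductions = $138.76 + $158.19 + $84.26 + $475.82 + $106.07 + $26.92 + $195.10 + $99.71 + $96.85 = $1,381.68
Net pay = $2,775.19 − $1,381.68 = $1,393.51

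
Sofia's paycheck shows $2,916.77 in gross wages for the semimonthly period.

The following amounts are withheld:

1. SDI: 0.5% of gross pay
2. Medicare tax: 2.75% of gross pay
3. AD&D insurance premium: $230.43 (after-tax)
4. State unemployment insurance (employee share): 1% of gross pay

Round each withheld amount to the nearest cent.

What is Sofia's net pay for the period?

$2,562.38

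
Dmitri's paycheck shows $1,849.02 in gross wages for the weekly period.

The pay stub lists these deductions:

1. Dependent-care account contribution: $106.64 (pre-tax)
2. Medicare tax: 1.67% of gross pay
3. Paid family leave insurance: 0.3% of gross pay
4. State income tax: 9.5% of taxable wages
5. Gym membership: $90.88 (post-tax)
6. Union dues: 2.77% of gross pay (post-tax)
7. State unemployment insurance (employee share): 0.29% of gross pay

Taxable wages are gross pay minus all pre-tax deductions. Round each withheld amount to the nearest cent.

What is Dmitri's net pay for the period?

Dependent-care account contribution: $106.64
Taxable wages = $1,849.02 − $106.64 = $1,742.38
State income tax: $1,742.38 × 0.095 = $165.53
Medicare tax: $1,849.02 × 0.0167 = $30.88
Paid family leave insurance: $1,849.02 × 0.003 = $5.55
State unemployment insurance (employee share): $1,849.02 × 0.0029 = $5.36
Gym membership: $90.88
Union dues: $1,849.02 × 0.0277 = $51.22
Total deductions = $106.64 + $165.53 + $30.88 + $5.55 + $5.36 + $90.88 + $51.22 = $456.06
Net pay = $1,849.02 − $456.06 = $1,392.96

$1,392.96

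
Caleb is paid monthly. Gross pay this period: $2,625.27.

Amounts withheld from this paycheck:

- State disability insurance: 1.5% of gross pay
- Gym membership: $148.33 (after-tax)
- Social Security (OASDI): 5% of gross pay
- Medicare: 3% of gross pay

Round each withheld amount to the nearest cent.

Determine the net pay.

$2,227.54

Medicare: $2,625.27 × 0.03 = $78.76
State disability insurance: $2,625.27 × 0.015 = $39.38
Social Security (OASDI): $2,625.27 × 0.05 = $131.26
Gym membership: $148.33
Total deductions = $78.76 + $39.38 + $131.26 + $148.33 = $397.73
Net pay = $2,625.27 − $397.73 = $2,227.54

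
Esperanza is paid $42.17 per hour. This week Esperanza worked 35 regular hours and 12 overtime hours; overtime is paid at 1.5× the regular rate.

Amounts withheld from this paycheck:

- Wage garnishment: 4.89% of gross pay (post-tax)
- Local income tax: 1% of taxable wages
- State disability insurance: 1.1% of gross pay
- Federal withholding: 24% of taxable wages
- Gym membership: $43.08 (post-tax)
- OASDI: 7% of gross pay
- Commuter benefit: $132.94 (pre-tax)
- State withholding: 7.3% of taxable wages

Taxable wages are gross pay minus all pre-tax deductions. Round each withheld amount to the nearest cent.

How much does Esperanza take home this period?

Regular pay: 35 × $42.17 = $1,475.95
Overtime pay: 12 × $42.17 × 1.5 = $759.06
Gross pay = $1,475.95 + $759.06 = $2,235.01
Commuter benefit: $132.94
Taxable wages = $2,235.01 − $132.94 = $2,102.07
Federal withholding: $2,102.07 × 0.24 = $504.50
Local income tax: $2,102.07 × 0.01 = $21.02
State withholding: $2,102.07 × 0.073 = $153.45
State disability insurance: $2,235.01 × 0.011 = $24.59
OASDI: $2,235.01 × 0.07 = $156.45
Wage garnishment: $2,235.01 × 0.0489 = $109.29
Gym membership: $43.08
Total deductions = $132.94 + $504.50 + $21.02 + $153.45 + $24.59 + $156.45 + $109.29 + $43.08 = $1,145.32
Net pay = $2,235.01 − $1,145.32 = $1,089.69

$1,089.69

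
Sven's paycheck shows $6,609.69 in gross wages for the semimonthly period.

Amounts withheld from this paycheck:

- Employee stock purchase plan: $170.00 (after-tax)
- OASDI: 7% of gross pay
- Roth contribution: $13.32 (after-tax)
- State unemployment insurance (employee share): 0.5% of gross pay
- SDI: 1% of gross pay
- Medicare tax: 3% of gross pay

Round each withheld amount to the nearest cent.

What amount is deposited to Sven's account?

$5,666.25

State unemployment insurance (employee share): $6,609.69 × 0.005 = $33.05
SDI: $6,609.69 × 0.01 = $66.10
Medicare tax: $6,609.69 × 0.03 = $198.29
OASDI: $6,609.69 × 0.07 = $462.68
Roth contribution: $13.32
Employee stock purchase plan: $170.00
Total deductions = $33.05 + $66.10 + $198.29 + $462.68 + $13.32 + $170.00 = $943.44
Net pay = $6,609.69 − $943.44 = $5,666.25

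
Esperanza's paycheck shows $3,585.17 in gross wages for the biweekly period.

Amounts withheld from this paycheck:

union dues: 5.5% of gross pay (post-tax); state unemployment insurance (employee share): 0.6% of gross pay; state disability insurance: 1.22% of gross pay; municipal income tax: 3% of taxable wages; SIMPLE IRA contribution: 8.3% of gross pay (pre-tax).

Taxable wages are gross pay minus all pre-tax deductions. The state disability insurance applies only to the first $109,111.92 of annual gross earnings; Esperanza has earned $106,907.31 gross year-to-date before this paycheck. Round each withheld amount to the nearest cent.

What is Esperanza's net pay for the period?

$2,943.38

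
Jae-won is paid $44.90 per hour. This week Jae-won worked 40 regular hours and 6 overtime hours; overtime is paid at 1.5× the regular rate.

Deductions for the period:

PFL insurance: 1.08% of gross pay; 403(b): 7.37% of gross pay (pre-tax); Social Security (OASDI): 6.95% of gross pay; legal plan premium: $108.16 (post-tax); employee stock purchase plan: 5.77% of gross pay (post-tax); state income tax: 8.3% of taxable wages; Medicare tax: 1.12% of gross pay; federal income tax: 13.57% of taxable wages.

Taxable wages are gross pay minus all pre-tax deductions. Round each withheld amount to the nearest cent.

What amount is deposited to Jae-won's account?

$1155.83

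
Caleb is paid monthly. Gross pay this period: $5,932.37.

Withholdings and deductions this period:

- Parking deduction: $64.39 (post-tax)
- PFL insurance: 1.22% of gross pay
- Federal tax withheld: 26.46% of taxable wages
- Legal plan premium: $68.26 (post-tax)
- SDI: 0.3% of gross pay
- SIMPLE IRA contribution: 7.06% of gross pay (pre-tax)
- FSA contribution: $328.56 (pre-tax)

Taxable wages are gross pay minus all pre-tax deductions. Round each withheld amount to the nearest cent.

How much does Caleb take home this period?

$3,590.21

FSA contribution: $328.56
SIMPLE IRA contribution: $5,932.37 × 0.0706 = $418.83
Pre-tax total = $328.56 + $418.83 = $747.39
Taxable wages = $5,932.37 − $747.39 = $5,184.98
Federal tax withheld: $5,184.98 × 0.2646 = $1,371.95
SDI: $5,932.37 × 0.003 = $17.80
PFL insurance: $5,932.37 × 0.0122 = $72.37
Legal plan premium: $68.26
Parking deduction: $64.39
Total deductions = $328.56 + $418.83 + $1,371.95 + $17.80 + $72.37 + $68.26 + $64.39 = $2,342.16
Net pay = $5,932.37 − $2,342.16 = $3,590.21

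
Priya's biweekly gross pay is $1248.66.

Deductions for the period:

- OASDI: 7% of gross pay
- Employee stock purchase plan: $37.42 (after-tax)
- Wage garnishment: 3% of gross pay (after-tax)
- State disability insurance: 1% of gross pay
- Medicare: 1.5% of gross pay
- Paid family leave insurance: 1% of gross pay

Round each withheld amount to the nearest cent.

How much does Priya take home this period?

$1042.66

State disability insurance: $1248.66 × 0.01 = $12.49
Paid family leave insurance: $1248.66 × 0.01 = $12.49
OASDI: $1248.66 × 0.07 = $87.41
Medicare: $1248.66 × 0.015 = $18.73
Employee stock purchase plan: $37.42
Wage garnishment: $1248.66 × 0.03 = $37.46
Total deductions = $12.49 + $12.49 + $87.41 + $18.73 + $37.42 + $37.46 = $206.00
Net pay = $1248.66 − $206.00 = $1042.66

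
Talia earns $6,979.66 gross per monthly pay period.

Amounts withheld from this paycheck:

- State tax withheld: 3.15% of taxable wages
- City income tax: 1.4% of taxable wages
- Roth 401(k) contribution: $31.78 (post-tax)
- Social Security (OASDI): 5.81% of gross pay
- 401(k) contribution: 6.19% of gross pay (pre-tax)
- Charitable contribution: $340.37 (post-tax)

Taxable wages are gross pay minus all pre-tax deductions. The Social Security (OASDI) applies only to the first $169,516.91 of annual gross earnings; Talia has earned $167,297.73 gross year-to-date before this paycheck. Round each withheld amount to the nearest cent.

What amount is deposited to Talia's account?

$5,748.62

401(k) contribution: $6,979.66 × 0.0619 = $432.04
Taxable wages = $6,979.66 − $432.04 = $6,547.62
City income tax: $6,547.62 × 0.014 = $91.67
State tax withheld: $6,547.62 × 0.0315 = $206.25
Social Security (OASDI): only $169,516.91 − $167,297.73 = $2,219.18 of this check is subject → $2,219.18 × 0.0581 = $128.93
Roth 401(k) contribution: $31.78
Charitable contribution: $340.37
Total deductions = $432.04 + $91.67 + $206.25 + $128.93 + $31.78 + $340.37 = $1,231.04
Net pay = $6,979.66 − $1,231.04 = $5,748.62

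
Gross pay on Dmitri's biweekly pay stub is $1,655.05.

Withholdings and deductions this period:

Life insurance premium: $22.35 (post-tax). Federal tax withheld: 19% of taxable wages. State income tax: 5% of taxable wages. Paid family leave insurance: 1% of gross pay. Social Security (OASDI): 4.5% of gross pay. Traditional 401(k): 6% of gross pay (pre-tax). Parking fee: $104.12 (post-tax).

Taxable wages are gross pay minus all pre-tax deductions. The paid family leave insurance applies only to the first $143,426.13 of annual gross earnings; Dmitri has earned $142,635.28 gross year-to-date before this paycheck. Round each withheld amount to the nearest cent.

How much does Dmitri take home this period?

$973.51

Traditional 401(k): $1,655.05 × 0.06 = $99.30
Taxable wages = $1,655.05 − $99.30 = $1,555.75
State income tax: $1,555.75 × 0.05 = $77.79
Federal tax withheld: $1,555.75 × 0.19 = $295.59
Paid family leave insurance: only $143,426.13 − $142,635.28 = $790.85 of this check is subject → $790.85 × 0.01 = $7.91
Social Security (OASDI): $1,655.05 × 0.045 = $74.48
Life insurance premium: $22.35
Parking fee: $104.12
Total deductions = $99.30 + $77.79 + $295.59 + $7.91 + $74.48 + $22.35 + $104.12 = $681.54
Net pay = $1,655.05 − $681.54 = $973.51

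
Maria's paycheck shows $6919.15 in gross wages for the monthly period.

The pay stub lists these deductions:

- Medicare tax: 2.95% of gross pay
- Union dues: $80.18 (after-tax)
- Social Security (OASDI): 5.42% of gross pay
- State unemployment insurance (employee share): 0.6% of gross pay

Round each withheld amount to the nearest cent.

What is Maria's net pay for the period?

State unemployment insurance (employee share): $6919.15 × 0.006 = $41.51
Medicare tax: $6919.15 × 0.0295 = $204.11
Social Security (OASDI): $6919.15 × 0.0542 = $375.02
Union dues: $80.18
Total deductions = $41.51 + $204.11 + $375.02 + $80.18 = $700.82
Net pay = $6919.15 − $700.82 = $6218.33

$6218.33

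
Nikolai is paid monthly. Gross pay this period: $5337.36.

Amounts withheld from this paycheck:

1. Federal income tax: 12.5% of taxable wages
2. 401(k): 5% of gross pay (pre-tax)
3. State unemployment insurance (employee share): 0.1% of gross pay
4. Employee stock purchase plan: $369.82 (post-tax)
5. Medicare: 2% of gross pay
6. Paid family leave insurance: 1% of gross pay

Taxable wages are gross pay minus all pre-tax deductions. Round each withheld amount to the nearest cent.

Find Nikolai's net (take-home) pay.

401(k): $5337.36 × 0.05 = $266.87
Taxable wages = $5337.36 − $266.87 = $5070.49
Federal income tax: $5070.49 × 0.125 = $633.81
Paid family leave insurance: $5337.36 × 0.01 = $53.37
State unemployment insurance (employee share): $5337.36 × 0.001 = $5.34
Medicare: $5337.36 × 0.02 = $106.75
Employee stock purchase plan: $369.82
Total deductions = $266.87 + $633.81 + $53.37 + $5.34 + $106.75 + $369.82 = $1435.96
Net pay = $5337.36 − $1435.96 = $3901.40

$3901.40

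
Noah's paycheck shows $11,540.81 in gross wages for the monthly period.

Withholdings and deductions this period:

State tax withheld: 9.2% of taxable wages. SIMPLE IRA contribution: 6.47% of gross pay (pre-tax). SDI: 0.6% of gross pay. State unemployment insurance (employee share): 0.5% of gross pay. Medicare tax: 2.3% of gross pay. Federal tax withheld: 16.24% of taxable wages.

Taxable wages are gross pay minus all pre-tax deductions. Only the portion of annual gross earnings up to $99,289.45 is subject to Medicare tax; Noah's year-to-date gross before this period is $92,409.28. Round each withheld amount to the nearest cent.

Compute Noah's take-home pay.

$7,762.91

SIMPLE IRA contribution: $11,540.81 × 0.0647 = $746.69
Taxable wages = $11,540.81 − $746.69 = $10,794.12
State tax withheld: $10,794.12 × 0.092 = $993.06
Federal tax withheld: $10,794.12 × 0.1624 = $1,752.97
State unemployment insurance (employee share): $11,540.81 × 0.005 = $57.70
Medicare tax: only $99,289.45 − $92,409.28 = $6,880.17 of this check is subject → $6,880.17 × 0.023 = $158.24
SDI: $11,540.81 × 0.006 = $69.24
Total deductions = $746.69 + $993.06 + $1,752.97 + $57.70 + $158.24 + $69.24 = $3,777.90
Net pay = $11,540.81 − $3,777.90 = $7,762.91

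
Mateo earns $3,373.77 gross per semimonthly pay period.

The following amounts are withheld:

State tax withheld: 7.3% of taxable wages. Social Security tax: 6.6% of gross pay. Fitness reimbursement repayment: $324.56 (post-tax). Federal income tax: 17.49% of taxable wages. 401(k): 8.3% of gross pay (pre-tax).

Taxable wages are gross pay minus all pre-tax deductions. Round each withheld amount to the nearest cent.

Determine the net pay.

401(k): $3,373.77 × 0.083 = $280.02
Taxable wages = $3,373.77 − $280.02 = $3,093.75
Federal income tax: $3,093.75 × 0.1749 = $541.10
State tax withheld: $3,093.75 × 0.073 = $225.84
Social Security tax: $3,373.77 × 0.066 = $222.67
Fitness reimbursement repayment: $324.56
Total deductions = $280.02 + $541.10 + $225.84 + $222.67 + $324.56 = $1,594.19
Net pay = $3,373.77 − $1,594.19 = $1,779.58

$1,779.58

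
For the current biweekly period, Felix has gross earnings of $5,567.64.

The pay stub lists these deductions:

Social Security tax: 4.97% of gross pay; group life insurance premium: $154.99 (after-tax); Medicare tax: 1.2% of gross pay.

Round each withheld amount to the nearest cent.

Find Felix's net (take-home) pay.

Social Security tax: $5,567.64 × 0.0497 = $276.71
Medicare tax: $5,567.64 × 0.012 = $66.81
Group life insurance premium: $154.99
Total deductions = $276.71 + $66.81 + $154.99 = $498.51
Net pay = $5,567.64 − $498.51 = $5,069.13

$5,069.13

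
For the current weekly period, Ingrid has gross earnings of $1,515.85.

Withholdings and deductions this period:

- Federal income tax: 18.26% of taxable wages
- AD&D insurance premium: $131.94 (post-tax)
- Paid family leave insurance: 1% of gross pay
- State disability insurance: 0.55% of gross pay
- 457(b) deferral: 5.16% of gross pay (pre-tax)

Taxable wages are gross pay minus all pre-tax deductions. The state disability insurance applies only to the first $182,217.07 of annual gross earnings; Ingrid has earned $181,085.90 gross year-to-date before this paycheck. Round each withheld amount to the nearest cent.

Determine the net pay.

457(b) deferral: $1,515.85 × 0.0516 = $78.22
Taxable wages = $1,515.85 − $78.22 = $1,437.63
Federal income tax: $1,437.63 × 0.1826 = $262.51
Paid family leave insurance: $1,515.85 × 0.01 = $15.16
State disability insurance: only $182,217.07 − $181,085.90 = $1,131.17 of this check is subject → $1,131.17 × 0.0055 = $6.22
AD&D insurance premium: $131.94
Total deductions = $78.22 + $262.51 + $15.16 + $6.22 + $131.94 = $494.05
Net pay = $1,515.85 − $494.05 = $1,021.80

$1,021.80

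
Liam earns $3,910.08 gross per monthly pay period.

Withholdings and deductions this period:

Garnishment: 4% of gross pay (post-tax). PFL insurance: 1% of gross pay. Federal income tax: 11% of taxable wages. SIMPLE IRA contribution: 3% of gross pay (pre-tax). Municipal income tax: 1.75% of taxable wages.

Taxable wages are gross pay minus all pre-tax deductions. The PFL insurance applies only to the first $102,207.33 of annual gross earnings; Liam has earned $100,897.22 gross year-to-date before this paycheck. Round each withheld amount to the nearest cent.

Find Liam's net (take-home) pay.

$3,139.70

SIMPLE IRA contribution: $3,910.08 × 0.03 = $117.30
Taxable wages = $3,910.08 − $117.30 = $3,792.78
Municipal income tax: $3,792.78 × 0.0175 = $66.37
Federal income tax: $3,792.78 × 0.11 = $417.21
PFL insurance: only $102,207.33 − $100,897.22 = $1,310.11 of this check is subject → $1,310.11 × 0.01 = $13.10
Garnishment: $3,910.08 × 0.04 = $156.40
Total deductions = $117.30 + $66.37 + $417.21 + $13.10 + $156.40 = $770.38
Net pay = $3,910.08 − $770.38 = $3,139.70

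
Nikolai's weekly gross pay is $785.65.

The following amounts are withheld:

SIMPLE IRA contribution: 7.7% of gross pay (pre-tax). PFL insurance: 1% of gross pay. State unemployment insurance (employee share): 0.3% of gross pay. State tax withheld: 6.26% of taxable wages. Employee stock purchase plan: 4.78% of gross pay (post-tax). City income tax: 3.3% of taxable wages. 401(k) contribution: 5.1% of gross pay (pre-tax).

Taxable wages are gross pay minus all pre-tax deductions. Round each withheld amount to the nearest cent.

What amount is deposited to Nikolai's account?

401(k) contribution: $785.65 × 0.051 = $40.07
SIMPLE IRA contribution: $785.65 × 0.077 = $60.50
Pre-tax total = $40.07 + $60.50 = $100.57
Taxable wages = $785.65 − $100.57 = $685.08
City income tax: $685.08 × 0.033 = $22.61
State tax withheld: $685.08 × 0.0626 = $42.89
PFL insurance: $785.65 × 0.01 = $7.86
State unemployment insurance (employee share): $785.65 × 0.003 = $2.36
Employee stock purchase plan: $785.65 × 0.0478 = $37.55
Total deductions = $40.07 + $60.50 + $22.61 + $42.89 + $7.86 + $2.36 + $37.55 = $213.84
Net pay = $785.65 − $213.84 = $571.81

$571.81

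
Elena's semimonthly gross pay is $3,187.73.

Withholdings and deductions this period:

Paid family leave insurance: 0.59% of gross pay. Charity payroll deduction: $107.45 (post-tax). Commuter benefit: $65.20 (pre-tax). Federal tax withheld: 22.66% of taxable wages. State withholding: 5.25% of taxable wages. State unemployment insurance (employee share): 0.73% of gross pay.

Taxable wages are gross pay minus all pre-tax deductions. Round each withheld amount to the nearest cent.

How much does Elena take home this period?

Commuter benefit: $65.20
Taxable wages = $3,187.73 − $65.20 = $3,122.53
Federal tax withheld: $3,122.53 × 0.2266 = $707.57
State withholding: $3,122.53 × 0.0525 = $163.93
State unemployment insurance (employee share): $3,187.73 × 0.0073 = $23.27
Paid family leave insurance: $3,187.73 × 0.0059 = $18.81
Charity payroll deduction: $107.45
Total deductions = $65.20 + $707.57 + $163.93 + $23.27 + $18.81 + $107.45 = $1,086.23
Net pay = $3,187.73 − $1,086.23 = $2,101.50

$2,101.50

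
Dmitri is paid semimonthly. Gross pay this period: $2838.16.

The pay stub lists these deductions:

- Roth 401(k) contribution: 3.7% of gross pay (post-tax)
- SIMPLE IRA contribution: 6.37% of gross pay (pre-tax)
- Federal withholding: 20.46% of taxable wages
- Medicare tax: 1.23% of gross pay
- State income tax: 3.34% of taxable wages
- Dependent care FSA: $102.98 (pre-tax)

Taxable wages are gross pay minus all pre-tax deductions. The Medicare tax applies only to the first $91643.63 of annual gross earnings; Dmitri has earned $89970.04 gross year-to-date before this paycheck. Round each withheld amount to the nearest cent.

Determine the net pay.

$1820.84

SIMPLE IRA contribution: $2838.16 × 0.0637 = $180.79
Dependent care FSA: $102.98
Pre-tax total = $180.79 + $102.98 = $283.77
Taxable wages = $2838.16 − $283.77 = $2554.39
Federal withholding: $2554.39 × 0.2046 = $522.63
State income tax: $2554.39 × 0.0334 = $85.32
Medicare tax: only $91643.63 − $89970.04 = $1673.59 of this check is subject → $1673.59 × 0.0123 = $20.59
Roth 401(k) contribution: $2838.16 × 0.037 = $105.01
Total deductions = $180.79 + $102.98 + $522.63 + $85.32 + $20.59 + $105.01 = $1017.32
Net pay = $2838.16 − $1017.32 = $1820.84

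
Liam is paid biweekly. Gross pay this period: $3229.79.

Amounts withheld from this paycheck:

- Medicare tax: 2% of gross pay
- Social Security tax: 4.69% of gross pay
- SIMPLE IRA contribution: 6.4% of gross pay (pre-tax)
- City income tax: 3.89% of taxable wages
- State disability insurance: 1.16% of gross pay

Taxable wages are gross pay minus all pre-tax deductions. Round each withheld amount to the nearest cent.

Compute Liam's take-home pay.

SIMPLE IRA contribution: $3229.79 × 0.064 = $206.71
Taxable wages = $3229.79 − $206.71 = $3023.08
City income tax: $3023.08 × 0.0389 = $117.60
State disability insurance: $3229.79 × 0.0116 = $37.47
Medicare tax: $3229.79 × 0.02 = $64.60
Social Security tax: $3229.79 × 0.0469 = $151.48
Total deductions = $206.71 + $117.60 + $37.47 + $64.60 + $151.48 = $577.86
Net pay = $3229.79 − $577.86 = $2651.93

$2651.93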